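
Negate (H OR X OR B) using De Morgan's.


De Morgan's law: ¬(P ∨ Q ∨ R) ≡ ¬P ∧ ¬Q ∧ ¬R
¬(H ∨ X ∨ B) = ¬H ∧ ¬X ∧ ¬B

¬H ∧ ¬X ∧ ¬B


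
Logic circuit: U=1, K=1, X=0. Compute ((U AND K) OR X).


U AND K = 1&1 = 1
1 OR 0 = 1

1


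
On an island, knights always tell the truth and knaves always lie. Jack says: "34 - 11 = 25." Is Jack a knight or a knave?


Statement: "34 - 11 = 25."
Actual: 34 - 11 = 23
Claimed: 25
Statement is FALSE → Jack lies → Knave

Knave


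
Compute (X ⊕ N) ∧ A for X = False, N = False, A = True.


X = False, N = False, A = True
Step 1: X ⊕ N = False XOR False = False
Step 2: False ∧ A = False AND True = False
XOR true when exactly one of X,N is true; then AND with A.

False


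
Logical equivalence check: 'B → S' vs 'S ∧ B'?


Expression 1: B → S
Expression 2: S ∧ B
Truth table (B S | Expr1 Expr2):
  T T |   T     T
  T F |   F     F
  F T |   T     F   ← differ
  F F |   T     F   ← differ
Counterexample: B=F, S=T gives Expr1 = T but Expr2 = F, so the expressions are NOT logically equivalent.

No


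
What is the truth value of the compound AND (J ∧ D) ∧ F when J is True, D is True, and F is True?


J = True, D = True, F = True
Step 1: J ∧ D = True AND True = True
Step 2: True ∧ F = True AND True = True
AND is true only when ALL operands are true.

True


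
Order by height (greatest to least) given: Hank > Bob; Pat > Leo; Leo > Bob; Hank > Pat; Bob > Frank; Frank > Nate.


Constraints: Hank > Bob; Pat > Leo; Leo > Bob; Hank > Pat; Bob > Frank; Frank > Nate
Method: at each step, the next-highest is the one remaining person who never appears on the smaller side of a constraint between remaining people.
  Step 1: remaining {Bob, Frank, Hank, Pat, Nate, Leo}; on the smaller side: {Bob, Frank, Pat, Nate, Leo} → Hank is next (Hank > Bob; Hank > Pat).
  Step 2: remaining {Bob, Frank, Pat, Nate, Leo}; on the smaller side: {Bob, Frank, Nate, Leo} → Pat is next (Pat > Leo).
  Step 3: remaining {Bob, Frank, Nate, Leo}; on the smaller side: {Bob, Frank, Nate} → Leo is next (Leo > Bob).
  Step 4: remaining {Bob, Frank, Nate}; on the smaller side: {Frank, Nate} → Bob is next (Bob > Frank).
  Step 5: remaining {Frank, Nate}; on the smaller side: {Nate} → Frank is next (Frank > Nate).
  Step 6: only Nate remains → lowest.
Final ranking (highest to lowest):

Hank > Pat > Leo > Bob > Frank > Nate


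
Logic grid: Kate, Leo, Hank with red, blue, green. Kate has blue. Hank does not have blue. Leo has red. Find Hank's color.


From clues:
  Kate → blue
  Leo → red
By elimination, Hank gets the remaining.

green


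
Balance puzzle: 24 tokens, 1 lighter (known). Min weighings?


Each weighing has 3 outcomes (left heavy / balance / right heavy), so k weighings distinguish at most 3^k cases; splitting into three near-equal groups achieves this.
Need 3^k ≥ 24: 3^2 = 9 < 24 ≤ 3^3 = 27
k = ⌈log₃(24)⌉ = 3

3


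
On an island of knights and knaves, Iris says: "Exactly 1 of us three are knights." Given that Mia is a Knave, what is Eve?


Iris claims exactly 1 knights among Iris, Mia, Eve.
Given: Mia is a Knave.

Case 1: Iris is a Knight (tells truth)
  Then exactly 1 of the three are knights.
  Counting Iris, Mia: 1 knight(s) so far. Need 0 more → Eve = Knave.
Case 2: Iris is a Knave (lies)
  Then the count is NOT 1.
  If Eve = Knight, count = 1 = 1 → claim would be true, contradicts lie.
  If Eve = Knave, count = 0 ≠ 1 → lie confirmed ✓

Eve is a Knave.

Knave


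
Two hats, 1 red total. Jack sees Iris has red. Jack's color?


Total red = 1, Iris = red
Red accounted for: 1
Remaining for Jack: 0
Jack's hat is blue.

blue


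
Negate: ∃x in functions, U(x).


Original: ∃x U(x)
Rule: ¬∀→∃, ¬∃→∀, negate predicate.
Negation: ∀x ¬U(x)

∀x ¬U(x)


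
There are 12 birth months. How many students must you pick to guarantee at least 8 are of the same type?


Pigeonhole: to guarantee k in one of n categories, need (k-1)×n + 1.
k = 8, n = 12
Minimum = (8-1) × 12 + 1 = 7 × 12 + 1

85


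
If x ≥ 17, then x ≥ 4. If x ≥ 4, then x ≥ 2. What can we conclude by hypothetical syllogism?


Hypothetical syllogism: P → Q, Q → R ⊢ P → R
Premise 1: x ≥ 17 → x ≥ 4
Premise 2: x ≥ 4 → x ≥ 2
Chain the implications: the middle term (x ≥ 4) links the two.
Conclusion: If x ≥ 17, then x ≥ 2.

If x ≥ 17, then x ≥ 2.


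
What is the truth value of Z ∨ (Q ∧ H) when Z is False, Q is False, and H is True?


Z = False, Q = False, H = True
Step 1: Q ∧ H = False AND True = False
Step 2: Z ∨ False = False OR False = False
AND evaluated first (higher precedence); then OR applied.

False


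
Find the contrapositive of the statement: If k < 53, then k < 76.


Original: If k < 53, then k < 76
Contrapositive: If ¬Q, then ¬P
Negate Q: not (k < 76)
Negate P: not (k < 53)

If not (k < 76), then not (k < 53).


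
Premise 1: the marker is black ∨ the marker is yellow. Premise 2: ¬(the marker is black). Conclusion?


Disjunctive syllogism: P ∨ Q, ¬P ⊢ Q
Disjunction: the marker is black ∨ the marker is yellow
We know it is not the case that the marker is black.
By disjunctive syllogism, the other disjunct must be true.

The marker is yellow


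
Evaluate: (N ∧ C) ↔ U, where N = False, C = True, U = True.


N = False, C = True, U = True
Step 1: N ∧ C = False AND True = False
Step 2: (False) ↔ U: true when both sides have same truth value.
Result: False ↔ True = False

False


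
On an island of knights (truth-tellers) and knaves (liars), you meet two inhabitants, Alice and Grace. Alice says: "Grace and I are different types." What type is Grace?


Alice says: "Grace and I are different types."
Case 1: Alice is a Knight (truth-teller)
  Statement is true → they ARE different → Grace is a Knave
Case 2: Alice is a Knave (liar)
  Statement is false → they are NOT different → Grace is a Knave
In both cases, Grace is a Knave.

Knave


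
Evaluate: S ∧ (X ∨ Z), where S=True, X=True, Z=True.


S = True, X = True, Z = True
Expression: S ∧ (X ∨ Z)
Step 1: X ∨ Z = True OR True = True
Step 2: S ∧ (True) = True AND True = True

True


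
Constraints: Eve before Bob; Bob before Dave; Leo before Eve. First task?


Constraints: Eve before Bob; Bob before Dave; Leo before Eve
The first task can have nothing scheduled before it, so it must never appear on the right of a 'before'.
Tasks appearing after some 'before': Bob, Dave, Eve.
The only task not in that list is Leo → it is first.

Leo


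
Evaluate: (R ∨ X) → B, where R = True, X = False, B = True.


R = True, X = False, B = True
Step 1: R ∨ X = True OR False = True
Step 2: (True) → B: false only when antecedent=True and B=False.
Result: True

True


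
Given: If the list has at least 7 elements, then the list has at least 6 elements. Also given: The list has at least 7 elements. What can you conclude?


Modus ponens: P → Q, P ⊢ Q
P: the list has at least 7 elements
Q: the list has at least 6 elements
We have P → Q and P is true.
By modus ponens, Q must be true.

The list has at least 6 elements


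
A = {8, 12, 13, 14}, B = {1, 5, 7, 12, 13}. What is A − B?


A = {8, 12, 13, 14}
B = {1, 5, 7, 12, 13}
Operation: difference A − B
In A but not B: 8, 14

{8, 14}


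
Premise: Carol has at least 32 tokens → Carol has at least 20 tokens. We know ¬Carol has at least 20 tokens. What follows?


Modus tollens: P → Q, ¬Q ⊢ ¬P
P: Carol has at least 32 tokens
Q: Carol has at least 20 tokens
We have P → Q and Q is false.
By modus tollens, P must be false.

It is not the case that Carol has at least 32 tokens


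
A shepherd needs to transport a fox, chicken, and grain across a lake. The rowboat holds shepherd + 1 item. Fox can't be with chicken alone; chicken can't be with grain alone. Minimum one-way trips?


1. shepherd+chicken → 2. shepherd ← 3. shepherd+fox → 4. shepherd+chicken ← 5. shepherd+grain → 6. shepherd ← 7. shepherd+chicken →
Minimum trips = 7

7


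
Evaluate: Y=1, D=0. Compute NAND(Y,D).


Y AND D = 0
NOT(0) = 1

1


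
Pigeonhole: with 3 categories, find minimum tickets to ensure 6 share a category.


Pigeonhole: to guarantee k in one of n categories, need (k-1)×n + 1.
k = 6, n = 3
Minimum = (6-1) × 3 + 1 = 5 × 3 + 1

16


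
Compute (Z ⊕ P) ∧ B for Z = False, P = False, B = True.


Z = False, P = False, B = True
Step 1: Z ⊕ P = False XOR False = False
Step 2: False ∧ B = False AND True = False
XOR true when exactly one of Z,P is true; then AND with B.

False


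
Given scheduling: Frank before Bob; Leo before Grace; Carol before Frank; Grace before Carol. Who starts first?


Constraints: Frank before Bob; Leo before Grace; Carol before Frank; Grace before Carol
The first task can have nothing scheduled before it, so it must never appear on the right of a 'before'.
Tasks appearing after some 'before': Bob, Grace, Frank, Carol.
The only task not in that list is Leo → it is first.

Leo


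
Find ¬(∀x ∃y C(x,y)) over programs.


Original: ∀x ∃y C(x,y)
Rule: ¬∀→∃, ¬∃→∀, negate predicate.
Negation: ∃x ∀y ¬C(x,y)

∃x ∀y ¬C(x,y)


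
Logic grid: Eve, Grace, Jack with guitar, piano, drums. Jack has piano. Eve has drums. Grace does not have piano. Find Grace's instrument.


From clues:
  Jack → piano
  Eve → drums
By elimination, Grace gets the remaining.

guitar


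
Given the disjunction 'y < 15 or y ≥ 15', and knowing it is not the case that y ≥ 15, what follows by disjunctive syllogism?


Disjunctive syllogism: P ∨ Q, ¬P ⊢ Q
Disjunction: y < 15 ∨ y ≥ 15
We know it is not the case that y ≥ 15.
By disjunctive syllogism, the other disjunct must be true.

y < 15


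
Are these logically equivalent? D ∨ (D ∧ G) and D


Expression 1: D ∨ (D ∧ G)
Expression 2: D
Truth table (D G | Expr1 Expr2):
  T T |   T     T
  T F |   T     T
  F T |   F     F
  F F |   F     F
All 4 rows agree, so the expressions are logically equivalent.

Yes


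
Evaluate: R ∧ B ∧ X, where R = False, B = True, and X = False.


R = False, B = True, X = False
Step 1: R ∧ B = False AND True = False
Step 2: (False) ∧ X = (False) AND False = False
AND is true only when ALL operands are true.

False


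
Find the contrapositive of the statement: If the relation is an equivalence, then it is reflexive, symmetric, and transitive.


Original: If the relation is an equivalence, then it is reflexive, symmetric, and transitive
Contrapositive: If ¬Q, then ¬P
Negate Q: not (it is reflexive, symmetric, and transitive)
Negate P: not (the relation is an equivalence)

If not (it is reflexive, symmetric, and transitive), then not (the relation is an equivalence).


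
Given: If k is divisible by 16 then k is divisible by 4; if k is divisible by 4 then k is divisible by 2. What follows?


Hypothetical syllogism: P → Q, Q → R ⊢ P → R
Premise 1: k is divisible by 16 → k is divisible by 4
Premise 2: k is divisible by 4 → k is divisible by 2
Chain the implications: the middle term (k is divisible by 4) links the two.
Conclusion: If k is divisible by 16, then k is divisible by 2.

If k is divisible by 16, then k is divisible by 2.


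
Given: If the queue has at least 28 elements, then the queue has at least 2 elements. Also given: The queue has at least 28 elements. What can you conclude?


Modus ponens: P → Q, P ⊢ Q
P: the queue has at least 28 elements
Q: the queue has at least 2 elements
We have P → Q and P is true.
By modus ponens, Q must be true.

The queue has at least 2 elements


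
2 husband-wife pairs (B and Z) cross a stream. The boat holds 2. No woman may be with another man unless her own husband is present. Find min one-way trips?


Label couples B and Z.
1. WB+WZ → (far: WB,WZ; near: HB,HZ)
2. WB ←   (far: WZ; near: HB,HZ,WB)
3. HB+HZ → (far: HB,HZ,WZ; near: WB)
4. HB ←   (far: HZ,WZ; near: HB,WB)  — HB returns, since WB is alone on near bank
5. HB+WB → (far: all four; near: empty)
Every state respects the constraint.
Minimum trips = 5

5


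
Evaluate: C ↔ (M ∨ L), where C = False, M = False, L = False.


C = False, M = False, L = False
Step 1: M ∨ L = False OR False = False
Step 2: C ↔ (False): true when both sides have same truth value.
Result: False ↔ False = True

True


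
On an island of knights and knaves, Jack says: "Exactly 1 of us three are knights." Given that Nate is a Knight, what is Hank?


Jack claims exactly 1 knights among Jack, Nate, Hank.
Given: Nate is a Knight.

Case 1: Jack is a Knight (tells truth)
  Then exactly 1 of the three are knights.
  Counting Jack, Nate: 2 knight(s) so far. Need -1 more → impossible.
Case 2: Jack is a Knave (lies)
  Then the count is NOT 1.
  If Hank = Knave, count = 1 = 1 → claim would be true, contradicts lie.
  If Hank = Knight, count = 2 ≠ 1 → lie confirmed ✓

Hank is a Knight.

Knight


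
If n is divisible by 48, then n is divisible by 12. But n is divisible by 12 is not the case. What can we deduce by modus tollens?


Modus tollens: P → Q, ¬Q ⊢ ¬P
P: n is divisible by 48
Q: n is divisible by 12
We have P → Q and Q is false.
By modus tollens, P must be false.

It is not the case that n is divisible by 48


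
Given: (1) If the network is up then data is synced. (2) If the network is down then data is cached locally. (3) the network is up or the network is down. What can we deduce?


Constructive dilemma: (P → Q) ∧ (R → S), P ∨ R ⊢ Q ∨ S
Premise 1: the network is up → data is synced
Premise 2: the network is down → data is cached locally
Premise 3: the network is up ∨ the network is down
Case 1: Assuming the network is up, then by Premise 1, data is synced.
Case 2: Assuming the network is down, then by Premise 2, data is cached locally.
Since one of the network is up or the network is down must hold, we get data is synced or data is cached locally.

Data is synced or data is cached locally.


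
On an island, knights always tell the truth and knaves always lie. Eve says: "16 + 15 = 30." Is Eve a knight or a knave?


Statement: "16 + 15 = 30."
Actual: 16 + 15 = 31
Claimed: 30
Statement is FALSE → Eve lies → Knave

Knave


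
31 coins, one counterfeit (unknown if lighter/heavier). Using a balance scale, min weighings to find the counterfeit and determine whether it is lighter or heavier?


Let n = 31. 62 possibilities (n coins × lighter/heavier); each weighing has 3 outcomes.
Bound for k weighings: say the first weighing puts j coins on each pan. If it tips, the 2j weighed coins remain suspects (each with a known direction) and k-1 weighings give 3^(k-1) outcomes; 3^(k-1) is odd, so 2j ≤ 3^(k-1) - 1. If it balances, the n - 2j unweighed coins remain with direction unknown: 2(n - 2j) ≤ 3^(k-1) - 1 by the same parity argument. Adding, n ≤ (3^(k-1) - 1) + (3^(k-1) - 1)/2 = (3^k - 3)/2, and the classical three-group strategy achieves this (3 coins in 2 weighings, 12 in 3, 39 in 4, 120 in 5).
So we need the smallest k with (3^k - 3)/2 ≥ 31.
k = 3: (3^3 - 3)/2 = 12 < 31 ✗
k = 4: (3^4 - 3)/2 = 39 ≥ 31 ✓

4


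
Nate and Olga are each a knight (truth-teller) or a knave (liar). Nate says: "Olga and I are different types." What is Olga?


Nate says: "Olga and I are different types."
Case 1: Nate is a Knight (truth-teller)
  Statement is true → they ARE different → Olga is a Knave
Case 2: Nate is a Knave (liar)
  Statement is false → they are NOT different → Olga is a Knave
In both cases, Olga is a Knave.

Knave


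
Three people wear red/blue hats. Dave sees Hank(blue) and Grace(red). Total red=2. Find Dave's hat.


Total red = 2, seen red = 1
Own red = 2 - 1 = 1
Dave's hat is red.

red


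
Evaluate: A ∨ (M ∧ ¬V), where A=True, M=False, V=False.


A = True, M = False, V = False
Expression: A ∨ (M ∧ ¬V)
Step 1: ¬V = NOT False = True
Step 2: M ∧ ¬V = False AND True = False
Step 3: A ∨ (False) = True OR False = True

True


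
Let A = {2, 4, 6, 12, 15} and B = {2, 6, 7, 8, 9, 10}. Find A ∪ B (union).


A = {2, 4, 6, 12, 15}
B = {2, 6, 7, 8, 9, 10}
Operation: union
All elements combined: 2, 4, 6, 7, 8, 9, 10, 12, 15

{2, 4, 6, 7, 8, 9, 10, 12, 15}


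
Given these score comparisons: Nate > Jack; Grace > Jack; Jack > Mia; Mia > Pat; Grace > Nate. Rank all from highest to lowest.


Constraints: Nate > Jack; Grace > Jack; Jack > Mia; Mia > Pat; Grace > Nate
Method: at each step, the next-highest is the one remaining person who never appears on the smaller side of a constraint between remaining people.
  Step 1: remaining {Grace, Pat, Nate, Jack, Mia}; on the smaller side: {Pat, Nate, Jack, Mia} → Grace is next (Grace > Jack; Grace > Nate).
  Step 2: remaining {Pat, Nate, Jack, Mia}; on the smaller side: {Pat, Jack, Mia} → Nate is next (Nate > Jack).
  Step 3: remaining {Pat, Jack, Mia}; on the smaller side: {Pat, Mia} → Jack is next (Jack > Mia).
  Step 4: remaining {Pat, Mia}; on the smaller side: {Pat} → Mia is next (Mia > Pat).
  Step 5: only Pat remains → lowest.
Final ranking (highest to lowest):

Grace > Nate > Jack > Mia > Pat


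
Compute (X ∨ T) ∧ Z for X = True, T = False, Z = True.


X = True, T = False, Z = True
Step 1: X ∨ T = True OR False = True
Step 2: True ∧ Z = True AND True = True
OR is true when at least one operand is true; AND requires both.

True


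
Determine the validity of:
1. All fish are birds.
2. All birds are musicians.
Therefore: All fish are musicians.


Premise 1: All fish are birds.
Premise 2: All birds are musicians.
Conclusion: All fish are musicians.
Barbara syllogism (AAA-1): All A are B, All B are C → All A are C.
Middle term (birds) distributed in premise 2.

Valid


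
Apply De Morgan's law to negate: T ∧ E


De Morgan's law: ¬(P ∧ Q) ≡ ¬P ∨ ¬Q
¬(T ∧ E) = ¬T ∨ ¬E

¬T ∨ ¬E


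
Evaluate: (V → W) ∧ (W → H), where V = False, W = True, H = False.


V = False, W = True, H = False
Step 1: V → W is false only when V=True and W=False. Result: True
Step 2: W → H is false only when W=True and H=False. Result: False
Step 3: True ∧ False = False

False


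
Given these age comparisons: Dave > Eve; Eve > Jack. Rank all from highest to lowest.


Constraints: Dave > Eve; Eve > Jack
Method: at each step, the next-highest is the one remaining person who never appears on the smaller side of a constraint between remaining people.
  Step 1: remaining {Eve, Jack, Dave}; on the smaller side: {Eve, Jack} → Dave is next (Dave > Eve).
  Step 2: remaining {Eve, Jack}; on the smaller side: {Jack} → Eve is next (Eve > Jack).
  Step 3: only Jack remains → lowest.
Final ranking (highest to lowest):

Dave > Eve > Jack


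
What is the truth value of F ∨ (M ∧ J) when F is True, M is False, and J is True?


F = True, M = False, J = True
Step 1: M ∧ J = False AND True = False
Step 2: F ∨ False = True OR False = True
AND evaluated first (higher precedence); then OR applied.

True


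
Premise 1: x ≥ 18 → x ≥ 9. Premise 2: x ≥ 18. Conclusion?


Modus ponens: P → Q, P ⊢ Q
P: x ≥ 18
Q: x ≥ 9
We have P → Q and P is true.
By modus ponens, Q must be true.

x ≥ 9


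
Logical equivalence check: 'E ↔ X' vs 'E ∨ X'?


Expression 1: E ↔ X
Expression 2: E ∨ X
Truth table (E X | Expr1 Expr2):
  T T |   T     T
  T F |   F     T   ← differ
  F T |   F     T   ← differ
  F F |   T     F   ← differ
Counterexample: E=T, X=F gives Expr1 = F but Expr2 = T, so the expressions are NOT logically equivalent.

No


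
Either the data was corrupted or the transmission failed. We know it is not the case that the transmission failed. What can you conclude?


Disjunctive syllogism: P ∨ Q, ¬P ⊢ Q
Disjunction: the data was corrupted ∨ the transmission failed
We know it is not the case that the transmission failed.
By disjunctive syllogism, the other disjunct must be true.

The data was corrupted


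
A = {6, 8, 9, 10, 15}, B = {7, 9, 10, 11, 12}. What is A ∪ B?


A = {6, 8, 9, 10, 15}
B = {7, 9, 10, 11, 12}
Operation: union
All elements combined: 6, 7, 8, 9, 10, 11, 12, 15

{6, 7, 8, 9, 10, 11, 12, 15}


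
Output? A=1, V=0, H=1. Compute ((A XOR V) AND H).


A XOR V = 1^0 = 1
1 AND 1 = 1

1


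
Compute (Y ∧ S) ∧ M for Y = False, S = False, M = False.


Y = False, S = False, M = False
Step 1: Y ∧ S = False AND False = False
Step 2: False ∧ M = False AND False = False
AND is true only when ALL operands are true.

False


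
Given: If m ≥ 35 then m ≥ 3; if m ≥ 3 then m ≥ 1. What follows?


Hypothetical syllogism: P → Q, Q → R ⊢ P → R
Premise 1: m ≥ 35 → m ≥ 3
Premise 2: m ≥ 3 → m ≥ 1
Chain the implications: the middle term (m ≥ 3) links the two.
Conclusion: If m ≥ 35, then m ≥ 1.

If m ≥ 35, then m ≥ 1.


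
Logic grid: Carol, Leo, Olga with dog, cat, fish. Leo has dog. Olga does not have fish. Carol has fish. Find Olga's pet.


From clues:
  Carol → fish
  Leo → dog
By elimination, Olga gets the remaining.

cat


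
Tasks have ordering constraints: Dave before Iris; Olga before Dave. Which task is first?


Constraints: Dave before Iris; Olga before Dave
The first task can have nothing scheduled before it, so it must never appear on the right of a 'before'.
Tasks appearing after some 'before': Iris, Dave.
The only task not in that list is Olga → it is first.

Olga


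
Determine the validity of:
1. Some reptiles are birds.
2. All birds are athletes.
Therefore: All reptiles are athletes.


Premise 1: Some reptiles are birds.
Premise 2: All birds are athletes.
Conclusion: All reptiles are athletes.
Fallacy: illicit minor. The minor term (reptiles) is distributed in the conclusion ('All reptiles ...') but undistributed in its premise ('Some reptiles are birds' doesn't cover all reptiles).
Only 'Some reptiles are athletes' follows, not 'All'.

Invalid


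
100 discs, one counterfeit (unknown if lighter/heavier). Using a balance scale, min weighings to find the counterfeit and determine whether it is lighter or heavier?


Let n = 100. 200 possibilities (n discs × lighter/heavier); each weighing has 3 outcomes.
Bound for k weighings: say the first weighing puts j discs on each pan. If it tips, the 2j weighed discs remain suspects (each with a known direction) and k-1 weighings give 3^(k-1) outcomes; 3^(k-1) is odd, so 2j ≤ 3^(k-1) - 1. If it balances, the n - 2j unweighed discs remain with direction unknown: 2(n - 2j) ≤ 3^(k-1) - 1 by the same parity argument. Adding, n ≤ (3^(k-1) - 1) + (3^(k-1) - 1)/2 = (3^k - 3)/2, and the classical three-group strategy achieves this (3 discs in 2 weighings, 12 in 3, 39 in 4, 120 in 5).
So we need the smallest k with (3^k - 3)/2 ≥ 100.
k = 4: (3^4 - 3)/2 = 39 < 100 ✗
k = 5: (3^5 - 3)/2 = 120 ≥ 100 ✓

5


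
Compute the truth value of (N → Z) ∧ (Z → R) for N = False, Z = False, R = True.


N = False, Z = False, R = True
Step 1: N → Z is false only when N=True and Z=False. Result: True
Step 2: Z → R is false only when Z=True and R=False. Result: True
Step 3: True ∧ True = True

True


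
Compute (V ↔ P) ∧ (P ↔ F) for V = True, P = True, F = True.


V = True, P = True, F = True
Step 1: V ↔ P is true when V and P have the same value. Result: True
Step 2: P ↔ F is true when P and F have the same value. Result: True
Step 3: True ∧ True = True

True


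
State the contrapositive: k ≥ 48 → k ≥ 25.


Original: If k ≥ 48, then k ≥ 25
Contrapositive: If ¬Q, then ¬P
Negate Q: not (k ≥ 25)
Negate P: not (k ≥ 48)

If not (k ≥ 25), then not (k ≥ 48).


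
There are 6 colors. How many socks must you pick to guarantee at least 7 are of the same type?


Pigeonhole: to guarantee k in one of n categories, need (k-1)×n + 1.
k = 7, n = 6
Minimum = (7-1) × 6 + 1 = 6 × 6 + 1

37


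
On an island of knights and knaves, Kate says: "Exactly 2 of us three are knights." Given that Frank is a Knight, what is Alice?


Kate claims exactly 2 knights among Kate, Frank, Alice.
Given: Frank is a Knight.

Case 1: Kate is a Knight (tells truth)
  Then exactly 2 of the three are knights.
  Counting Kate, Frank: 2 knight(s) so far. Need 0 more → Alice = Knave.
Case 2: Kate is a Knave (lies)
  Then the count is NOT 2.
  If Alice = Knight, count = 2 = 2 → claim would be true, contradicts lie.
  If Alice = Knave, count = 1 ≠ 2 → lie confirmed ✓

Alice is a Knave.

Knave


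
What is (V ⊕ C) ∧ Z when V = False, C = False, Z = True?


V = False, C = False, Z = True
Step 1: V ⊕ C = False XOR False = False
Step 2: False ∧ Z = False AND True = False
XOR true when exactly one of V,C is true; then AND with Z.

False


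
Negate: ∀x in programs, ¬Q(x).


Original: ∀x ¬Q(x)
Rule: ¬∀→∃, ¬∃→∀, negate predicate.
Negation: ∃x Q(x)

∃x Q(x)


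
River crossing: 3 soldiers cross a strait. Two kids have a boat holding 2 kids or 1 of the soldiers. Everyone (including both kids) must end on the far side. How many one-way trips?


Per crossing of one of the soldiers: kids→, one←, one of the soldiers→, one← = 4 trips
3 × 4 = 12, + 1 final kids→ = 13
Minimum trips = 13

13


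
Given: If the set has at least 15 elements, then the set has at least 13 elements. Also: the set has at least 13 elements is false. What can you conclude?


Modus tollens: P → Q, ¬Q ⊢ ¬P
P: the set has at least 15 elements
Q: the set has at least 13 elements
We have P → Q and Q is false.
By modus tollens, P must be false.

It is not the case that the set has at least 15 elements


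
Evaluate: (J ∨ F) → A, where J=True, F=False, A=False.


J = True, F = False, A = False
Expression: (J ∨ F) → A
Step 1: J ∨ F = True OR False = True
Step 2: (True) → A = True → False (false only if antecedent True and consequent False) = False

False


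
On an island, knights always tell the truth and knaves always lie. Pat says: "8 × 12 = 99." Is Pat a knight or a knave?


Statement: "8 × 12 = 99."
Actual: 8 × 12 = 96
Claimed: 99
Statement is FALSE → Pat lies → Knave

Knave


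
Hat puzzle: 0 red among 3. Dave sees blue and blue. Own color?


Total red = 0, seen red = 0
Own red = 0 - 0 = 0
Dave's hat is blue.

blue


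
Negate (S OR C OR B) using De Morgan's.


De Morgan's law: ¬(P ∨ Q ∨ R) ≡ ¬P ∧ ¬Q ∧ ¬R
¬(S ∨ C ∨ B) = ¬S ∧ ¬C ∧ ¬B

¬S ∧ ¬C ∧ ¬B


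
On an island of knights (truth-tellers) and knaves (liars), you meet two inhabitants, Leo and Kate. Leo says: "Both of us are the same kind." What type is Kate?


Leo says: "Both of us are the same kind."
Case 1: Leo is a Knight (truth-teller)
  Statement is true → they ARE the same → Kate is also a Knight
Case 2: Leo is a Knave (liar)
  Statement is false → they are NOT the same → Kate is a Knight
In both cases, Kate is a Knight.

Knight


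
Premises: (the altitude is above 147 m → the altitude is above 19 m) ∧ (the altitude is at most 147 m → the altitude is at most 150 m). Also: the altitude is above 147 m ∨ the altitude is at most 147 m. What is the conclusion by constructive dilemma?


Constructive dilemma: (P → Q) ∧ (R → S), P ∨ R ⊢ Q ∨ S
Premise 1: the altitude is above 147 m → the altitude is above 19 m
Premise 2: the altitude is at most 147 m → the altitude is at most 150 m
Premise 3: the altitude is above 147 m ∨ the altitude is at most 147 m
Case 1: Assuming the altitude is above 147 m, then by Premise 1, the altitude is above 19 m.
Case 2: Assuming the altitude is at most 147 m, then by Premise 2, the altitude is at most 150 m.
Since one of the altitude is above 147 m or the altitude is at most 147 m must hold, we get the altitude is above 19 m or the altitude is at most 150 m.

The altitude is above 19 m or the altitude is at most 150 m.


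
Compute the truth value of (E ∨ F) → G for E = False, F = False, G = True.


E = False, F = False, G = True
Step 1: E ∨ F = False OR False = False
Step 2: (False) → G: false only when antecedent=True and G=False.
Result: True

True


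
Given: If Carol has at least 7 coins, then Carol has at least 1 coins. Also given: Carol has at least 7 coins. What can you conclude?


Modus ponens: P → Q, P ⊢ Q
P: Carol has at least 7 coins
Q: Carol has at least 1 coins
We have P → Q and P is true.
By modus ponens, Q must be true.

Carol has at least 1 coins


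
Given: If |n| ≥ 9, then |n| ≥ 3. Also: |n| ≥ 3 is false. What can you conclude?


Modus tollens: P → Q, ¬Q ⊢ ¬P
P: |n| ≥ 9
Q: |n| ≥ 3
We have P → Q and Q is false.
By modus tollens, P must be false.

It is not the case that |n| ≥ 9


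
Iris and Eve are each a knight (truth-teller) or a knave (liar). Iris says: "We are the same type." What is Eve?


Iris says: "We are the same type."
Case 1: Iris is a Knight (truth-teller)
  Statement is true → they ARE the same → Eve is also a Knight
Case 2: Iris is a Knave (liar)
  Statement is false → they are NOT the same → Eve is a Knight
In both cases, Eve is a Knight.

Knight


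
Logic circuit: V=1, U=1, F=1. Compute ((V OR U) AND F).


V OR U = 1|1 = 1
1 AND 1 = 1

1


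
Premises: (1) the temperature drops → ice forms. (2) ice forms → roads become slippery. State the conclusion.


Hypothetical syllogism: P → Q, Q → R ⊢ P → R
Premise 1: the temperature drops → ice forms
Premise 2: ice forms → roads become slippery
Chain the implications: the middle term (ice forms) links the two.
Conclusion: If the temperature drops, then roads become slippery.

If the temperature drops, then roads become slippery.


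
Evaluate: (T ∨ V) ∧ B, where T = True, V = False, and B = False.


T = True, V = False, B = False
Step 1: T ∨ V = True OR False = True
Step 2: True ∧ B = True AND False = False
OR is true when at least one operand is true; AND requires both.

False


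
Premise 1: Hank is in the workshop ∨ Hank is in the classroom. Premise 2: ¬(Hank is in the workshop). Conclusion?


Disjunctive syllogism: P ∨ Q, ¬P ⊢ Q
Disjunction: Hank is in the workshop ∨ Hank is in the classroom
We know it is not the case that Hank is in the workshop.
By disjunctive syllogism, the other disjunct must be true.

Hank is in the classroom


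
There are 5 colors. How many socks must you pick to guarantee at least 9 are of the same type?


Pigeonhole: to guarantee k in one of n categories, need (k-1)×n + 1.
k = 9, n = 5
Minimum = (9-1) × 5 + 1 = 8 × 5 + 1

41


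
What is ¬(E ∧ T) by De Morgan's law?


De Morgan's law: ¬(P ∧ Q) ≡ ¬P ∨ ¬Q
¬(E ∧ T) = ¬E ∨ ¬T

¬E ∨ ¬T


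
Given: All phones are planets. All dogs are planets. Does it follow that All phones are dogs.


Premise 1: All phones are planets.
Premise 2: All dogs are planets.
Conclusion: All phones are dogs.
Fallacy: undistributed middle. planets is predicate in both.
Counterexample: phones and dogs could be disjoint subsets of planets.

Invalid


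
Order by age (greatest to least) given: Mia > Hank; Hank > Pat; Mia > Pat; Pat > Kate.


Constraints: Mia > Hank; Hank > Pat; Mia > Pat; Pat > Kate
Method: at each step, the next-highest is the one remaining person who never appears on the smaller side of a constraint between remaining people.
  Step 1: remaining {Kate, Mia, Hank, Pat}; on the smaller side: {Kate, Hank, Pat} → Mia is next (Mia > Hank; Mia > Pat).
  Step 2: remaining {Kate, Hank, Pat}; on the smaller side: {Kate, Pat} → Hank is next (Hank > Pat).
  Step 3: remaining {Kate, Pat}; on the smaller side: {Kate} → Pat is next (Pat > Kate).
  Step 4: only Kate remains → lowest.
Final ranking (highest to lowest):

Mia > Hank > Pat > Kate


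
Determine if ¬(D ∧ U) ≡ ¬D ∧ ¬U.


Expression 1: ¬(D ∧ U)
Expression 2: ¬D ∧ ¬U
Truth table (D U | Expr1 Expr2):
  T T |   F     F
  T F |   T     F   ← differ
  F T |   T     F   ← differ
  F F |   T     T
Counterexample: D=T, U=F gives Expr1 = T but Expr2 = F, so the expressions are NOT logically equivalent.

No


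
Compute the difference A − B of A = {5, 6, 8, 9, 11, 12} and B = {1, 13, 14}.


A = {5, 6, 8, 9, 11, 12}
B = {1, 13, 14}
Operation: difference A − B
In A but not B: 5, 6, 8, 9, 11, 12

{5, 6, 8, 9, 11, 12}


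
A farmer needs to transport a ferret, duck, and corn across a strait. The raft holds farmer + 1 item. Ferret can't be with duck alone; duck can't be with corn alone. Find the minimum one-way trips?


1. farmer+duck → 2. farmer ← 3. farmer+ferret → 4. farmer+duck ← 5. farmer+corn → 6. farmer ← 7. farmer+duck →
Minimum trips = 7

7


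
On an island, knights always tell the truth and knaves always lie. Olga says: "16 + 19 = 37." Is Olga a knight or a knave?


Statement: "16 + 19 = 37."
Actual: 16 + 19 = 35
Claimed: 37
Statement is FALSE → Olga lies → Knave

Knave


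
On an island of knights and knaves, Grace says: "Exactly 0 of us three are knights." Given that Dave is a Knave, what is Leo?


Grace claims exactly 0 knights among Grace, Dave, Leo.
Given: Dave is a Knave.

Case 1: Grace is a Knight (tells truth)
  Then exactly 0 of the three are knights.
  Counting Grace, Dave: 1 knight(s) so far. Need -1 more → impossible.
Case 2: Grace is a Knave (lies)
  Then the count is NOT 0.
  If Leo = Knave, count = 0 = 0 → claim would be true, contradicts lie.
  If Leo = Knight, count = 1 ≠ 0 → lie confirmed ✓

Leo is a Knight.

Knight


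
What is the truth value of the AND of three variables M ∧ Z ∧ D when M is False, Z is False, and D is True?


M = False, Z = False, D = True
Step 1: M ∧ Z = False AND False = False
Step 2: (False) ∧ D = (False) AND True = False
AND is true only when ALL operands are true.

False


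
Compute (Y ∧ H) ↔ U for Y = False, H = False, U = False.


Y = False, H = False, U = False
Step 1: Y ∧ H = False AND False = False
Step 2: (False) ↔ U: true when both sides have same truth value.
Result: False ↔ False = True

True


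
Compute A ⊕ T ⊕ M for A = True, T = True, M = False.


A = True, T = True, M = False
Step 1: A ⊕ T = True XOR True = False
Step 2: False ⊕ M = False XOR False = False
XOR is true when an odd number of operands are true.

False


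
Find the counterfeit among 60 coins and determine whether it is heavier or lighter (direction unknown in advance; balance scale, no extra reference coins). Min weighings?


Let n = 60. 120 possibilities (n coins × lighter/heavier); each weighing has 3 outcomes.
Bound for k weighings: say the first weighing puts j coins on each pan. If it tips, the 2j weighed coins remain suspects (each with a known direction) and k-1 weighings give 3^(k-1) outcomes; 3^(k-1) is odd, so 2j ≤ 3^(k-1) - 1. If it balances, the n - 2j unweighed coins remain with direction unknown: 2(n - 2j) ≤ 3^(k-1) - 1 by the same parity argument. Adding, n ≤ (3^(k-1) - 1) + (3^(k-1) - 1)/2 = (3^k - 3)/2, and the classical three-group strategy achieves this (3 coins in 2 weighings, 12 in 3, 39 in 4, 120 in 5).
So we need the smallest k with (3^k - 3)/2 ≥ 60.
k = 4: (3^4 - 3)/2 = 39 < 60 ✗
k = 5: (3^5 - 3)/2 = 120 ≥ 60 ✓

5


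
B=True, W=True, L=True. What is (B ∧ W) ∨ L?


B = True, W = True, L = True
Expression: (B ∧ W) ∨ L
Step 1: B ∧ W = True AND True = True
Step 2: (True) ∨ L = True OR True = True

True


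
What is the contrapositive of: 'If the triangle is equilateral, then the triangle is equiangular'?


Original: If the triangle is equilateral, then the triangle is equiangular
Contrapositive: If ¬Q, then ¬P
Negate Q: not (the triangle is equiangular)
Negate P: not (the triangle is equilateral)

If not (the triangle is equiangular), then not (the triangle is equilateral).


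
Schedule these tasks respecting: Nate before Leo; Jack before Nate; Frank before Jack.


Constraints: Nate before Leo; Jack before Nate; Frank before Jack
Method: repeatedly schedule the remaining task that has no remaining task required before it.
  Step 1: remaining {Leo, Frank, Nate, Jack}; every task except Frank still has a predecessor pending → schedule Frank.
  Step 2: remaining {Leo, Nate, Jack}; every task except Jack still has a predecessor pending → schedule Jack.
  Step 3: remaining {Leo, Nate}; every task except Nate still has a predecessor pending → schedule Nate.
  Step 4: only Leo remains → schedule Leo.
Resulting order:

Frank → Jack → Nate → Leo


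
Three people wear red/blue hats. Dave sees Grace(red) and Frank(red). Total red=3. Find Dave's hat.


Total red = 3, seen red = 2
Own red = 3 - 2 = 1
Dave's hat is red.

red


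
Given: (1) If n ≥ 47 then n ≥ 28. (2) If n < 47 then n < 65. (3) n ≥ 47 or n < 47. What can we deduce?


Constructive dilemma: (P → Q) ∧ (R → S), P ∨ R ⊢ Q ∨ S
Premise 1: n ≥ 47 → n ≥ 28
Premise 2: n < 47 → n < 65
Premise 3: n ≥ 47 ∨ n < 47
Case 1: Assuming n ≥ 47, then by Premise 1, n ≥ 28.
Case 2: Assuming n < 47, then by Premise 2, n < 65.
Since one of n ≥ 47 or n < 47 must hold, we get n ≥ 28 or n < 65.

n ≥ 28 or n < 65.


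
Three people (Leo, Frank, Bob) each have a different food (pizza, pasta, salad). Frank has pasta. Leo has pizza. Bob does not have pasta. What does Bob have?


From clues:
  Leo → pizza
  Frank → pasta
By elimination, Bob gets the remaining.

salad


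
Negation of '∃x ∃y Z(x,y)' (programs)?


Original: ∃x ∃y Z(x,y)
Rule: ¬∀→∃, ¬∃→∀, negate predicate.
Negation: ∀x ∀y ¬Z(x,y)

∀x ∀y ¬Z(x,y)


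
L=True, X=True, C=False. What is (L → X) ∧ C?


L = True, X = True, C = False
Expression: (L → X) ∧ C
Step 1: L → X = True → True (false only if L=True, X=False) = True
Step 2: (True) ∧ C = True AND False = False

False


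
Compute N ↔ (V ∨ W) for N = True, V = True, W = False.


N = True, V = True, W = False
Step 1: V ∨ W = True OR False = True
Step 2: N ↔ (True): true when both sides have same truth value.
Result: True ↔ True = True

True


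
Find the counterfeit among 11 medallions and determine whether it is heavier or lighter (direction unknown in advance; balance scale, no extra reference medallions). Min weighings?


Let n = 11. 22 possibilities (n medallions × lighter/heavier); each weighing has 3 outcomes.
Bound for k weighings: say the first weighing puts j medallions on each pan. If it tips, the 2j weighed medallions remain suspects (each with a known direction) and k-1 weighings give 3^(k-1) outcomes; 3^(k-1) is odd, so 2j ≤ 3^(k-1) - 1. If it balances, the n - 2j unweighed medallions remain with direction unknown: 2(n - 2j) ≤ 3^(k-1) - 1 by the same parity argument. Adding, n ≤ (3^(k-1) - 1) + (3^(k-1) - 1)/2 = (3^k - 3)/2, and the classical three-group strategy achieves this (3 medallions in 2 weighings, 12 in 3, 39 in 4, 120 in 5).
So we need the smallest k with (3^k - 3)/2 ≥ 11.
k = 2: (3^2 - 3)/2 = 3 < 11 ✗
k = 3: (3^3 - 3)/2 = 12 ≥ 11 ✓

3


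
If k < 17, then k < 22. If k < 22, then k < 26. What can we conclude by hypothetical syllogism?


Hypothetical syllogism: P → Q, Q → R ⊢ P → R
Premise 1: k < 17 → k < 22
Premise 2: k < 22 → k < 26
Chain the implications: the middle term (k < 22) links the two.
Conclusion: If k < 17, then k < 26.

If k < 17, then k < 26.


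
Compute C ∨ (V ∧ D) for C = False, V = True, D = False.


C = False, V = True, D = False
Step 1: V ∧ D = True AND False = False
Step 2: C ∨ False = False OR False = False
AND evaluated first (higher precedence); then OR applied.

False


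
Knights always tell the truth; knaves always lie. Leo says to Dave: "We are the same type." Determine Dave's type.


Leo says: "We are the same type."
Case 1: Leo is a Knight (truth-teller)
  Statement is true → they ARE the same → Dave is also a Knight
Case 2: Leo is a Knave (liar)
  Statement is false → they are NOT the same → Dave is a Knight
In both cases, Dave is a Knight.

Knight
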